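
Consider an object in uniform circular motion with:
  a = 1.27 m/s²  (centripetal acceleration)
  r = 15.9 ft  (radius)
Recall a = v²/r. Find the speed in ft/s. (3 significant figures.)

8.14 ft/s

Rearranging a = v²/r for v: v = √(a·r).
a = 1.27 m/s²; r = 15.9 ft = 4.846 m.
v = 2.481 m/s
2.481 m/s × (1 ft/s / 0.3048 m/s) = 8.139 ft/s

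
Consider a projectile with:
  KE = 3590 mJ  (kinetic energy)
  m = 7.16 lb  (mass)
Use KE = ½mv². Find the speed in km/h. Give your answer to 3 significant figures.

5.35 km/h

Rearranging: v = √(2·KE/m).
KE = 3590 mJ = 3.590 J; m = 7.16 lb = 3.248 kg.
v = 1.487 m/s
1.487 m/s × (1 km/h / 0.2778 m/s) = 5.353 km/h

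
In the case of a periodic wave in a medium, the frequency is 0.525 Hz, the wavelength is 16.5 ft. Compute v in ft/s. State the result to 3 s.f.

Directly: v = fλ.
f = 0.525 Hz; λ = 16.5 ft = 5.029 m.
v = 2.640 m/s
2.640 m/s × (1 ft/s / 0.3048 m/s) = 8.663 ft/s

8.66 ft/s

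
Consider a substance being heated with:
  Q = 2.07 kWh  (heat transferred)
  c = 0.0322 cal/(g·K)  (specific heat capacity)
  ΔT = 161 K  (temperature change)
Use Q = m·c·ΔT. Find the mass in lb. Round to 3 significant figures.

757 lb

Rearranging: m = Q/(c·ΔT).
Q = 2.07 kWh = 7.452×10^6 J; c = 0.0322 cal/(g·K) = 134.7 J/(kg·K); ΔT = 161 K.
m = 343.6 kg
343.6 kg × (1 lb / 0.4536 kg) = 757.4 lb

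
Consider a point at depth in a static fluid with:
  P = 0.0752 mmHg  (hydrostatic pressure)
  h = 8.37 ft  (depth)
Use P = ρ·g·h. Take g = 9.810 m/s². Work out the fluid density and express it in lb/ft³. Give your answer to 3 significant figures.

Solving P = ρ·g·h for ρ: ρ = P/(g·h).
P = 0.0752 mmHg = 10.03 Pa; h = 8.37 ft = 2.551 m; g = 9.810 m/s².
ρ = 0.4006 kg/m³
0.4006 kg/m³ × (1 lb/ft³ / 16.02 kg/m³) = 0.02501 lb/ft³

0.0250 lb/ft³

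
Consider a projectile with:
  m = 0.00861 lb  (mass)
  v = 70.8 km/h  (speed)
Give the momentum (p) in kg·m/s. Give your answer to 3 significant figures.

Directly: p = mv.
m = 0.00861 lb = 0.003905 kg; v = 70.8 km/h = 19.67 m/s.
p = 0.07681 kg·m/s

0.0768 kg·m/s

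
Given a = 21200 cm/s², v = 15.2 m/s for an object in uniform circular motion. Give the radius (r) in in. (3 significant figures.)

Solving a = v²/r for r: r = v²/a.
a = 21200 cm/s² = 212.0 m/s²; v = 15.2 m/s.
r = 1.090 m
1.090 m × (1 in / 0.02540 m) = 42.91 in

42.9 in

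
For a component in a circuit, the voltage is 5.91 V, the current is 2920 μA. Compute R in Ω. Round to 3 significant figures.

From Ohm's law: R = V/I.
V = 5.91 V; I = 2920 μA = 0.002920 A.
R = 2024 Ω

2020 Ω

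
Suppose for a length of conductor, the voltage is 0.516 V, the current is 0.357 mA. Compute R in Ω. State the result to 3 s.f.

1450 Ω

Rearranging V = I·R for R: R = V/I.
V = 0.516 V; I = 0.357 mA = 3.570×10^-4 A.
R = 1445 Ω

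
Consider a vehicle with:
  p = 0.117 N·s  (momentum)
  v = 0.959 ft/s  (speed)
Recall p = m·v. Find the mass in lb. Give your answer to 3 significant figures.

0.882 lb

Solving p = m·v for m: m = p/v.
p = 0.117 N·s = 0.1170 kg·m/s; v = 0.959 ft/s = 0.2923 m/s.
m = 0.4003 kg
0.4003 kg × (1 lb / 0.4536 kg) = 0.8824 lb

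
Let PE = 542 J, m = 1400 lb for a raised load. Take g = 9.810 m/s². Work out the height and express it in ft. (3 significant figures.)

Rearranging PE = m·g·h for h: h = PE/(m·g).
PE = 542 J; m = 1400 lb = 635.0 kg; g = 9.810 m/s².
h = 0.08700 m
0.08700 m × (1 ft / 0.3048 m) = 0.2854 ft

0.285 ft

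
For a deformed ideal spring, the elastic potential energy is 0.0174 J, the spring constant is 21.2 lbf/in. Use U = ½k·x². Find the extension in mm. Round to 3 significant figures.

Solving U = ½k·x² for x: x = √(2U/k).
U = 0.0174 J; k = 21.2 lbf/in = 3713 N/m.
x = 0.003062 m
0.003062 m × (1 mm / 0.001000 m) = 3.062 mm

3.06 mm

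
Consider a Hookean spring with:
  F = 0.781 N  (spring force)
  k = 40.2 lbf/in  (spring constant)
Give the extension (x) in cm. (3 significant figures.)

Solving F = k·x for x: x = F/k.
F = 0.781 N; k = 40.2 lbf/in = 7040 N/m.
x = 1.109×10^-4 m
1.109×10^-4 m × (1 cm / 0.01000 m) = 0.01109 cm

0.0111 cm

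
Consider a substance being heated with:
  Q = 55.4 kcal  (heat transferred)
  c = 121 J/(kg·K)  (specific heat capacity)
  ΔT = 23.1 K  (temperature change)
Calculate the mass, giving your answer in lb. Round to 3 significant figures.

183 lb

Solving Q = m·c·ΔT for m: m = Q/(c·ΔT).
Q = 55.4 kcal = 2.318×10^5 J; c = 121 J/(kg·K); ΔT = 23.1 K.
m = 82.93 kg
82.93 kg × (1 lb / 0.4536 kg) = 182.8 lb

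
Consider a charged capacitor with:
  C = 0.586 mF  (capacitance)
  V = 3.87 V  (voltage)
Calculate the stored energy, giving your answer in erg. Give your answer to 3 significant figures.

43900 erg

Directly: E = ½CV².
C = 0.586 mF = 5.860×10^-4 F; V = 3.87 V.
E = 0.004388 J  (the unit combination reduces to kg·m²/s² = J)
0.004388 J × (1 erg / 1.000×10^-7 J) = 43882 erg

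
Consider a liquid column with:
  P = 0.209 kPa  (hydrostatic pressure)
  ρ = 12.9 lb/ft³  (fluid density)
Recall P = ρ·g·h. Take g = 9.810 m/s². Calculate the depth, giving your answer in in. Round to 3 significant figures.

4.06 in

Solving P = ρ·g·h for h: h = P/(ρ·g).
P = 0.209 kPa = 209.0 Pa; ρ = 12.9 lb/ft³ = 206.6 kg/m³; g = 9.810 m/s².
h = 0.1031 m
0.1031 m × (1 in / 0.02540 m) = 4.059 in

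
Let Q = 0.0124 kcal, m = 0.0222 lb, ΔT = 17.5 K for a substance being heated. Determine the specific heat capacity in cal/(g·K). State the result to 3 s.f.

0.0704 cal/(g·K)

Rearranging Q = m·c·ΔT for c: c = Q/(m·ΔT).
Q = 0.0124 kcal = 51.88 J; m = 0.0222 lb = 0.01007 kg; ΔT = 17.5 K.
c = 294.4 J/(kg·K)
294.4 J/(kg·K) × (1 cal/(g·K) / 4184 J/(kg·K)) = 0.07037 cal/(g·K)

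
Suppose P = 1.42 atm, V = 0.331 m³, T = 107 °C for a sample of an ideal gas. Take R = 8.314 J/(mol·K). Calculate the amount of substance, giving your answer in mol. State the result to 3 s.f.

Rearranging PV = nRT for n: n = PV/(RT).
P = 1.42 atm = 1.439×10^5 Pa; V = 0.331 m³; T = 107 °C = 380.1 K; R = 8.314 J/(mol·K).
n = 15.07 mol

15.1 mol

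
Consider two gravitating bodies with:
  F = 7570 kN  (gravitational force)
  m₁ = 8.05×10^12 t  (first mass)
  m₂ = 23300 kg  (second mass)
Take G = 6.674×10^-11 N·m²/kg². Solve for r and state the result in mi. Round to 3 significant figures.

Rearranging F = G·m₁·m₂/r² for r: r = √(G·m₁m₂/F).
F = 7570 kN = 7.570×10^6 N; m₁ = 8.05×10^12 t = 8.050×10^15 kg; m₂ = 23300 kg; G = 6.674×10^-11 N·m²/kg².
r = 40.67 m
40.67 m × (1 mi / 1609 m) = 0.02527 mi

0.0253 mi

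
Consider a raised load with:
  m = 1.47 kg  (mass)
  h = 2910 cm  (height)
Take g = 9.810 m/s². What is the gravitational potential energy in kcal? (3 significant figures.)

0.100 kcal

Directly: PE = mgh.
m = 1.47 kg; h = 2910 cm = 29.10 m; g = 9.810 m/s².
PE = 419.6 J
419.6 J × (1 kcal / 4184 J) = 0.1003 kcal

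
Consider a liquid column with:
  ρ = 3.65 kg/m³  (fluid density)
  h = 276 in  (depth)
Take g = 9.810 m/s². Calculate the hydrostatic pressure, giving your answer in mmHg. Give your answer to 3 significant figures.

Directly: P = ρgh.
ρ = 3.65 kg/m³; h = 276 in = 7.010 m; g = 9.810 m/s².
P = 251.0 Pa
251.0 Pa × (1 mmHg / 133.3 Pa) = 1.883 mmHg

1.88 mmHg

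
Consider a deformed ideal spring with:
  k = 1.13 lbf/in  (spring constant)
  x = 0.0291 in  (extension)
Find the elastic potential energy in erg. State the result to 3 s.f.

541 erg

U is given directly by: U = ½kx².
k = 1.13 lbf/in = 197.9 N/m; x = 0.0291 in = 7.391×10^-4 m.
U = 5.406×10^-5 J
5.406×10^-5 J × (1 erg / 1.000×10^-7 J) = 540.6 erg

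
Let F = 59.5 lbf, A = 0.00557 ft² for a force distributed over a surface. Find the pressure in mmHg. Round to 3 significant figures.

3840 mmHg

P is given directly by: P = F/A.
F = 59.5 lbf = 264.7 N; A = 0.00557 ft² = 5.175×10^-4 m².
P = 5.115×10^5 Pa  (the unit combination reduces to kg/(m·s²) = Pa)
5.115×10^5 Pa × (1 mmHg / 133.3 Pa) = 3836 mmHg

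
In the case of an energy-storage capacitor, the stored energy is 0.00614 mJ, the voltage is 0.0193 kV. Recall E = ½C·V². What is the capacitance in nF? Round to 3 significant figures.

Solving E = ½C·V² for C: C = 2E/V².
E = 0.00614 mJ = 6.140×10^-6 J; V = 0.0193 kV = 19.30 V.
C = 3.297×10^-8 F
3.297×10^-8 F × (1 nF / 1.000×10^-9 F) = 32.97 nF

33.0 nF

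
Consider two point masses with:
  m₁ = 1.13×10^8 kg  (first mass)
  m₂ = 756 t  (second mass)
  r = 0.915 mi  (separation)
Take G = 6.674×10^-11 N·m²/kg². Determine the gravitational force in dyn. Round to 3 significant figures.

263 dyn

Directly: F = Gm₁m₂/r².
m₁ = 1.13×10^8 kg; m₂ = 756 t = 7.560×10^5 kg; r = 0.915 mi = 1473 m; G = 6.674×10^-11 N·m²/kg².
F = 0.002629 N
0.002629 N × (1 dyn / 1.000×10^-5 N) = 262.9 dyn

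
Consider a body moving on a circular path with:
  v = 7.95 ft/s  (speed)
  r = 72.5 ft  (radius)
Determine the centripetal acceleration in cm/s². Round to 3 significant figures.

26.6 cm/s²

Directly: a = v²/r.
v = 7.95 ft/s = 2.423 m/s; r = 72.5 ft = 22.10 m.
a = 0.2657 m/s²
0.2657 m/s² × (1 cm/s² / 0.01000 m/s²) = 26.57 cm/s²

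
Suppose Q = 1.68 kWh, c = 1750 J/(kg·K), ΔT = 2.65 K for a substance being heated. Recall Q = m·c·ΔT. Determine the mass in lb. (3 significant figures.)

2880 lb

Rearranging: m = Q/(c·ΔT).
Q = 1.68 kWh = 6.048×10^6 J; c = 1750 J/(kg·K); ΔT = 2.65 K.
m = 1304 kg
1304 kg × (1 lb / 0.4536 kg) = 2875 lb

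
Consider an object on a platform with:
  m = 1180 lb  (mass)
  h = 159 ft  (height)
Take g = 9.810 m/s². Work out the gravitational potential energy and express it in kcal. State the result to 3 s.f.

60.8 kcal

Directly: PE = mgh.
m = 1180 lb = 535.2 kg; h = 159 ft = 48.46 m; g = 9.810 m/s².
PE = 2.545×10^5 J
2.545×10^5 J × (1 kcal / 4184 J) = 60.82 kcal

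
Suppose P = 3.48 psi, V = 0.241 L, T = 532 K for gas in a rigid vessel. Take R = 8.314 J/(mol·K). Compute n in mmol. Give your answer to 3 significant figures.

From the ideal-gas law: n = PV/(RT).
P = 3.48 psi = 23994 Pa; V = 0.241 L = 2.410×10^-4 m³; T = 532 K; R = 8.314 J/(mol·K).
n = 0.001307 mol
0.001307 mol × (1 mmol / 0.001000 mol) = 1.307 mmol

1.31 mmol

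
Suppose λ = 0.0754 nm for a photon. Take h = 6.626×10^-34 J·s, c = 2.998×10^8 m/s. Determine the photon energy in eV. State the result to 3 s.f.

E is given directly by: E = hc/λ.
λ = 0.0754 nm = 7.540×10^-11 m; h = 6.626×10^-34 J·s; c = 2.998×10^8 m/s.
E = 2.635×10^-15 J
2.635×10^-15 J × (1 eV / 1.602×10^-19 J) = 16444 eV

16400 eV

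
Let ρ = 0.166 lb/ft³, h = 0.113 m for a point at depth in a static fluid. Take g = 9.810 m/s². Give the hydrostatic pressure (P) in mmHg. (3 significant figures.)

P is given directly by: P = ρgh.
ρ = 0.166 lb/ft³ = 2.659 kg/m³; h = 0.113 m; g = 9.810 m/s².
P = 2.948 Pa
2.948 Pa × (1 mmHg / 133.3 Pa) = 0.02211 mmHg

0.0221 mmHg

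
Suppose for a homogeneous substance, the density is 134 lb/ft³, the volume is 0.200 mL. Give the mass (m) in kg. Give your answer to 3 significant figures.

Rearranging: m = ρV.
ρ = 134 lb/ft³ = 2146 kg/m³; V = 0.200 mL = 2.000×10^-7 m³.
m = 4.293×10^-4 kg

4.29×10^-4 kg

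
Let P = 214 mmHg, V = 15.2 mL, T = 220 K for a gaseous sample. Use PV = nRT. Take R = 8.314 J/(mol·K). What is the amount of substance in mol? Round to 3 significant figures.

Solving PV = nRT for n: n = PV/(RT).
P = 214 mmHg = 28531 Pa; V = 15.2 mL = 1.520×10^-5 m³; T = 220 K; R = 8.314 J/(mol·K).
n = 2.371×10^-4 mol

2.37×10^-4 mol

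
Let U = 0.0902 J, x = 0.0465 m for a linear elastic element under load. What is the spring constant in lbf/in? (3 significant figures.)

Rearranging: k = 2U/x².
U = 0.0902 J; x = 0.0465 m.
k = 83.43 N/m
83.43 N/m × (1 lbf/in / 175.1 N/m) = 0.4764 lbf/in

0.476 lbf/in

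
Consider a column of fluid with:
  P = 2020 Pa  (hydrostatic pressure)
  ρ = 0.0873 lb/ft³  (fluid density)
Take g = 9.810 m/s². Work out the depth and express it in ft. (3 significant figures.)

483 ft

Rearranging: h = P/(ρ·g).
P = 2020 Pa; ρ = 0.0873 lb/ft³ = 1.398 kg/m³; g = 9.810 m/s².
h = 147.2 m
147.2 m × (1 ft / 0.3048 m) = 483.1 ft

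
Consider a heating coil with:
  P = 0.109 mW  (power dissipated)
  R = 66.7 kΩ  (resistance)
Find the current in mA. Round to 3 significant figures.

Rearranging: I = √(P/R).
P = 0.109 mW = 1.090×10^-4 W; R = 66.7 kΩ = 66700 Ω.
I = 4.043×10^-5 A
4.043×10^-5 A × (1 mA / 0.001000 A) = 0.04043 mA

0.0404 mA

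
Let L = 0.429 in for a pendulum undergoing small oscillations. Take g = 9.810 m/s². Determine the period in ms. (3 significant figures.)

209 ms

T is given directly by: T = 2π√(L/g).
L = 0.429 in = 0.01090 m; g = 9.810 m/s².
T = 0.2094 s
0.2094 s × (1 ms / 0.001000 s) = 209.4 ms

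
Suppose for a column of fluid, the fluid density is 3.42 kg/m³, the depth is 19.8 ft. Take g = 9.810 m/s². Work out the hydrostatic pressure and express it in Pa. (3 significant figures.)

202 Pa

P is given directly by: P = ρgh.
ρ = 3.42 kg/m³; h = 19.8 ft = 6.035 m; g = 9.810 m/s².
P = 202.5 Pa  (the unit combination reduces to kg/(m·s²) = Pa)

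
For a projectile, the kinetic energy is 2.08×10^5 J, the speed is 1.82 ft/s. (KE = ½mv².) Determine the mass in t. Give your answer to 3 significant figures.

1350 t

Solving KE = ½mv² for m: m = 2·KE/v².
KE = 2.08×10^5 J; v = 1.82 ft/s = 0.5547 m/s.
m = 1.352×10^6 kg
1.352×10^6 kg × (1 t / 1000 kg) = 1352 t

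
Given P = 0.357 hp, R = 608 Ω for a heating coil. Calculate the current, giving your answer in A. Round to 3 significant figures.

Solving P = I²R for I: I = √(P/R).
P = 0.357 hp = 266.2 W; R = 608 Ω.
I = 0.6617 A

0.662 A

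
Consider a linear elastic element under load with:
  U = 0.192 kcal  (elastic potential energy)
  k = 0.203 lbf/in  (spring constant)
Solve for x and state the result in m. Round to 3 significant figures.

6.72 m

Rearranging U = ½k·x² for x: x = √(2U/k).
U = 0.192 kcal = 803.3 J; k = 0.203 lbf/in = 35.55 N/m.
x = 6.723 m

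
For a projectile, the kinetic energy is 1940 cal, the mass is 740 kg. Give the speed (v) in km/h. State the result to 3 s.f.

Solving KE = ½mv² for v: v = √(2·KE/m).
KE = 1940 cal = 8117 J; m = 740 kg.
v = 4.684 m/s
4.684 m/s × (1 km/h / 0.2778 m/s) = 16.86 km/h

16.9 km/h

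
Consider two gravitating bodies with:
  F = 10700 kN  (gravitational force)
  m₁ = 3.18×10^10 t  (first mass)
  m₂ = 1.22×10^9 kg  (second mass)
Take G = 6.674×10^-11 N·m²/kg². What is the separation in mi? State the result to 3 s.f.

0.306 mi

Rearranging: r = √(G·m₁m₂/F).
F = 10700 kN = 1.070×10^7 N; m₁ = 3.18×10^10 t = 3.180×10^13 kg; m₂ = 1.22×10^9 kg; G = 6.674×10^-11 N·m²/kg².
r = 491.9 m
491.9 m × (1 mi / 1609 m) = 0.3057 mi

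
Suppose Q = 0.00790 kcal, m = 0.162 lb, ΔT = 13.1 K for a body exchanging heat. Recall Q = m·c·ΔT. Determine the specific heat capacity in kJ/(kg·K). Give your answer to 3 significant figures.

0.0343 kJ/(kg·K)

Rearranging: c = Q/(m·ΔT).
Q = 0.00790 kcal = 33.05 J; m = 0.162 lb = 0.07348 kg; ΔT = 13.1 K.
c = 34.34 J/(kg·K)
34.34 J/(kg·K) × (1 kJ/(kg·K) / 1000 J/(kg·K)) = 0.03434 kJ/(kg·K)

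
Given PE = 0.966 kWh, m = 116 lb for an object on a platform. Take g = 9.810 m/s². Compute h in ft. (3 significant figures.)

Rearranging PE = m·g·h for h: h = PE/(m·g).
PE = 0.966 kWh = 3.478×10^6 J; m = 116 lb = 52.62 kg; g = 9.810 m/s².
h = 6737 m
6737 m × (1 ft / 0.3048 m) = 22104 ft

22100 ft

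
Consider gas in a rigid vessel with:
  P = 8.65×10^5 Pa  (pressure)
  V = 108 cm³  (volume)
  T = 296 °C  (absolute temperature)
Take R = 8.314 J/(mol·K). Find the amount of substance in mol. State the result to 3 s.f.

Rearranging: n = PV/(RT).
P = 8.65×10^5 Pa; V = 108 cm³ = 1.080×10^-4 m³; T = 296 °C = 569.1 K; R = 8.314 J/(mol·K).
n = 0.01974 mol

0.0197 mol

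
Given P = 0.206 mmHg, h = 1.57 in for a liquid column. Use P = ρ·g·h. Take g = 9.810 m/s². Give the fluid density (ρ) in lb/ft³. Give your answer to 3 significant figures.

4.38 lb/ft³

Rearranging P = ρ·g·h for ρ: ρ = P/(g·h).
P = 0.206 mmHg = 27.46 Pa; h = 1.57 in = 0.03988 m; g = 9.810 m/s².
ρ = 70.20 kg/m³
70.20 kg/m³ × (1 lb/ft³ / 16.02 kg/m³) = 4.383 lb/ft³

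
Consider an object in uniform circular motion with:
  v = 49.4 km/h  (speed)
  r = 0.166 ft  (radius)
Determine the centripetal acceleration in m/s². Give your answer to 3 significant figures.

a is given directly by: a = v²/r.
v = 49.4 km/h = 13.72 m/s; r = 0.166 ft = 0.05060 m.
a = 3722 m/s²

3720 m/s²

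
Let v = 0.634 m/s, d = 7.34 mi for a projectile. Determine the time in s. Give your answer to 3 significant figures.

Rearranging: t = d/v.
v = 0.634 m/s; d = 7.34 mi = 11813 m.
t = 18632 s

18600 s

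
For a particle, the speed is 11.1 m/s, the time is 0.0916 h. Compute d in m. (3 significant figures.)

3660 m

Rearranging v = d/t for d: d = v·t.
v = 11.1 m/s; t = 0.0916 h = 329.8 s.
d = 3660 m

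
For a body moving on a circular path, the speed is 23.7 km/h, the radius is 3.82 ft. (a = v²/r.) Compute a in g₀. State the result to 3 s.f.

3.80 g₀

Directly: a = v²/r.
v = 23.7 km/h = 6.583 m/s; r = 3.82 ft = 1.164 m.
a = 37.22 m/s²
37.22 m/s² × (1 g₀ / 9.807 m/s²) = 3.796 g₀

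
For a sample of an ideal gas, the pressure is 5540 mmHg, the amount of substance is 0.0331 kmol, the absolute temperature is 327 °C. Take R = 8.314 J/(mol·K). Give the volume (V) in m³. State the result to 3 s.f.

From the ideal-gas law: V = nRT/P.
P = 5540 mmHg = 7.386×10^5 Pa; n = 0.0331 kmol = 33.10 mol; T = 327 °C = 600.1 K; R = 8.314 J/(mol·K).
V = 0.2236 m³

0.224 m³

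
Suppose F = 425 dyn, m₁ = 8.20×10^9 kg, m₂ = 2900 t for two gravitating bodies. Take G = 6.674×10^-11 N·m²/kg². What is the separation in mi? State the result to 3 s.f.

12.0 mi

Solving F = G·m₁·m₂/r² for r: r = √(G·m₁m₂/F).
F = 425 dyn = 0.004250 N; m₁ = 8.20×10^9 kg; m₂ = 2900 t = 2.900×10^6 kg; G = 6.674×10^-11 N·m²/kg².
r = 19324 m
19324 m × (1 mi / 1609 m) = 12.01 mi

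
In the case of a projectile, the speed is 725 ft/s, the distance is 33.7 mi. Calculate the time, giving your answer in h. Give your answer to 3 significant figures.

Rearranging: t = d/v.
v = 725 ft/s = 221.0 m/s; d = 33.7 mi = 54235 m.
t = 245.4 s
245.4 s × (1 h / 3600 s) = 0.06817 h

0.0682 h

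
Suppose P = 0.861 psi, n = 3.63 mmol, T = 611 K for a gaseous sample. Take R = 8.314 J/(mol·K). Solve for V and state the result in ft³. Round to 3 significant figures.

0.110 ft³

Solving PV = nRT for V: V = nRT/P.
P = 0.861 psi = 5936 Pa; n = 3.63 mmol = 0.003630 mol; T = 611 K; R = 8.314 J/(mol·K).
V = 0.003106 m³
0.003106 m³ × (1 ft³ / 0.02832 m³) = 0.1097 ft³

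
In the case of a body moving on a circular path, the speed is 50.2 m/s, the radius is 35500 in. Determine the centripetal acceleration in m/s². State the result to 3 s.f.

2.79 m/s²

Directly: a = v²/r.
v = 50.2 m/s; r = 35500 in = 901.7 m.
a = 2.795 m/s²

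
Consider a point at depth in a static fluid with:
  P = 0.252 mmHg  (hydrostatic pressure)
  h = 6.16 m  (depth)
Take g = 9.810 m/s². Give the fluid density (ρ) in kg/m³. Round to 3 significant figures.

0.556 kg/m³

Rearranging: ρ = P/(g·h).
P = 0.252 mmHg = 33.60 Pa; h = 6.16 m; g = 9.810 m/s².
ρ = 0.5560 kg/m³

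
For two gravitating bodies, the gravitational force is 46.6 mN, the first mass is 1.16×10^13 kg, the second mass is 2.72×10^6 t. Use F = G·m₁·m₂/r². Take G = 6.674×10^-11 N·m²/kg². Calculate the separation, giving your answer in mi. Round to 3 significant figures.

4180 mi

From Newton's law of gravitation: r = √(G·m₁m₂/F).
F = 46.6 mN = 0.04660 N; m₁ = 1.16×10^13 kg; m₂ = 2.72×10^6 t = 2.720×10^9 kg; G = 6.674×10^-11 N·m²/kg².
r = 6.722×10^6 m
6.722×10^6 m × (1 mi / 1609 m) = 4177 mi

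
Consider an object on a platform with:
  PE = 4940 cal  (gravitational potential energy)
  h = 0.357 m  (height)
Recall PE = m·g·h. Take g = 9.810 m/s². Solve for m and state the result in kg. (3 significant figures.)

5900 kg

Solving PE = m·g·h for m: m = PE/(g·h).
PE = 4940 cal = 20669 J; h = 0.357 m; g = 9.810 m/s².
m = 5902 kg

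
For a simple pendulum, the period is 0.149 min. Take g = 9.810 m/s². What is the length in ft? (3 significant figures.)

Solving T = 2π√(L/g) for L: L = g·(T/2π)².
T = 0.149 min = 8.940 s; g = 9.810 m/s².
L = 19.86 m
19.86 m × (1 ft / 0.3048 m) = 65.16 ft

65.2 ft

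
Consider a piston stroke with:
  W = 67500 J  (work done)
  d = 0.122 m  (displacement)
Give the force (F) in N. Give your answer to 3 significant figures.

Rearranging W = F·d for F: F = W/d.
W = 67500 J; d = 0.122 m.
F = 5.533×10^5 N  (the unit combination reduces to kg·m/s² = N)

5.53×10^5 N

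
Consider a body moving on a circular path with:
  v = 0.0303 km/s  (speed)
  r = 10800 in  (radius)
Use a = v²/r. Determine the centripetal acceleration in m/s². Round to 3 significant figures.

a is given directly by: a = v²/r.
v = 0.0303 km/s = 30.30 m/s; r = 10800 in = 274.3 m.
a = 3.347 m/s²

3.35 m/s²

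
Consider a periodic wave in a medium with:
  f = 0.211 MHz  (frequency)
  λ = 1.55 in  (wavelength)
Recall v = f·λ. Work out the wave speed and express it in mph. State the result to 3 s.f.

18600 mph

v is given directly by: v = fλ.
f = 0.211 MHz = 2.110×10^5 Hz; λ = 1.55 in = 0.03937 m.
v = 8307 m/s
8307 m/s × (1 mph / 0.4470 m/s) = 18582 mph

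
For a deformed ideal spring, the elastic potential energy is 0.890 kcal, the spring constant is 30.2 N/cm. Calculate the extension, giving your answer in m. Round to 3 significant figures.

Solving U = ½k·x² for x: x = √(2U/k).
U = 0.890 kcal = 3724 J; k = 30.2 N/cm = 3020 N/m.
x = 1.570 m

1.57 m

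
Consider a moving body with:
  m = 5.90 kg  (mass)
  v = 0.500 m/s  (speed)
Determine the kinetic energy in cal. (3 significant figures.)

0.176 cal

KE is given directly by: KE = ½mv².
m = 5.90 kg; v = 0.500 m/s.
KE = 0.7375 J
0.7375 J × (1 cal / 4.184 J) = 0.1763 cal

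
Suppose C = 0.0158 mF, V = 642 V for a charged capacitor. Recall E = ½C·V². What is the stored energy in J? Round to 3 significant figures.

Directly: E = ½CV².
C = 0.0158 mF = 1.580×10^-5 F; V = 642 V.
E = 3.256 J

3.26 J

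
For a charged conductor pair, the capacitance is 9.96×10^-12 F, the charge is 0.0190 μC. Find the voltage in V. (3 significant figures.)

Rearranging: V = Q/C.
C = 9.96×10^-12 F; Q = 0.0190 μC = 1.900×10^-8 C.
V = 1908 V

1910 V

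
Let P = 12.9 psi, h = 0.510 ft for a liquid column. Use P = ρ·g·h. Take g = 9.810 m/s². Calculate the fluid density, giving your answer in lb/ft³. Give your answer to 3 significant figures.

Rearranging: ρ = P/(g·h).
P = 12.9 psi = 88942 Pa; h = 0.510 ft = 0.1554 m; g = 9.810 m/s².
ρ = 58325 kg/m³
58325 kg/m³ × (1 lb/ft³ / 16.02 kg/m³) = 3641 lb/ft³

3640 lb/ft³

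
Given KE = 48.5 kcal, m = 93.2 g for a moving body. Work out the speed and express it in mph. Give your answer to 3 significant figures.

4670 mph

Solving KE = ½mv² for v: v = √(2·KE/m).
KE = 48.5 kcal = 2.029×10^5 J; m = 93.2 g = 0.09320 kg.
v = 2087 m/s
2087 m/s × (1 mph / 0.4470 m/s) = 4668 mph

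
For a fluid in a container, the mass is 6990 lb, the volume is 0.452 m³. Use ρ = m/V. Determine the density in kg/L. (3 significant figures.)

7.01 kg/L

Directly: ρ = m/V.
m = 6990 lb = 3171 kg; V = 0.452 m³.
ρ = 7015 kg/m³
7015 kg/m³ × (1 kg/L / 1000 kg/m³) = 7.015 kg/L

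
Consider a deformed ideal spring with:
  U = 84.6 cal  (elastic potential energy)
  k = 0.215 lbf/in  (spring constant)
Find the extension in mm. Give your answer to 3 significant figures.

Rearranging U = ½k·x² for x: x = √(2U/k).
U = 84.6 cal = 354.0 J; k = 0.215 lbf/in = 37.65 N/m.
x = 4.336 m
4.336 m × (1 mm / 0.001000 m) = 4336 mm

4340 mm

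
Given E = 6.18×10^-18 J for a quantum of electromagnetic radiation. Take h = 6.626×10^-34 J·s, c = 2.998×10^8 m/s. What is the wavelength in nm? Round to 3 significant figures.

Solving E = h·c/λ for λ: λ = hc/E.
E = 6.18×10^-18 J; h = 6.626×10^-34 J·s; c = 2.998×10^8 m/s.
λ = 3.214×10^-8 m
3.214×10^-8 m × (1 nm / 1.000×10^-9 m) = 32.14 nm

32.1 nm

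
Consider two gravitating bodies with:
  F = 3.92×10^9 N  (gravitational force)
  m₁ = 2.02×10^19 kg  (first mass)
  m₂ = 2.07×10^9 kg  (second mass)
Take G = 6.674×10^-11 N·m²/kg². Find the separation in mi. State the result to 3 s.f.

From Newton's law of gravitation: r = √(G·m₁m₂/F).
F = 3.92×10^9 N; m₁ = 2.02×10^19 kg; m₂ = 2.07×10^9 kg; G = 6.674×10^-11 N·m²/kg².
r = 26682 m
26682 m × (1 mi / 1609 m) = 16.58 mi

16.6 mi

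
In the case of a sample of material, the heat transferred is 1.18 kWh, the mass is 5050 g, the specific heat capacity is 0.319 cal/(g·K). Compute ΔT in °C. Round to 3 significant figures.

Solving Q = m·c·ΔT for ΔT: ΔT = Q/(m·c).
Q = 1.18 kWh = 4.248×10^6 J; m = 5050 g = 5.050 kg; c = 0.319 cal/(g·K) = 1335 J/(kg·K).
ΔT = 630.2 K
Since 1 °C = 1 K, 630.2 °C.

630 °C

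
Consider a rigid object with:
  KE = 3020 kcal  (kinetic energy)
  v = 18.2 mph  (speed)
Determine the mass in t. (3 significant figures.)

Solving KE = ½mv² for m: m = 2·KE/v².
KE = 3020 kcal = 1.264×10^7 J; v = 18.2 mph = 8.136 m/s.
m = 3.818×10^5 kg
3.818×10^5 kg × (1 t / 1000 kg) = 381.8 t

382 t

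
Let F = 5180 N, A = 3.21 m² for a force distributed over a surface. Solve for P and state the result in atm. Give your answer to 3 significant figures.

Directly: P = F/A.
F = 5180 N; A = 3.21 m².
P = 1614 Pa
1614 Pa × (1 atm / 1.013×10^5 Pa) = 0.01593 atm

0.0159 atm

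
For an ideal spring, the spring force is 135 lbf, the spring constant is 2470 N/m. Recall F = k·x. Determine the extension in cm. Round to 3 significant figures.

From Hooke's law: x = F/k.
F = 135 lbf = 600.5 N; k = 2470 N/m.
x = 0.2431 m
0.2431 m × (1 cm / 0.01000 m) = 24.31 cm

24.3 cm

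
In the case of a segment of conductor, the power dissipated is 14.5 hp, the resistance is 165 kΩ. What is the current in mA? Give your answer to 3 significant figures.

256 mA

Rearranging: I = √(P/R).
P = 14.5 hp = 10813 W; R = 165 kΩ = 1.650×10^5 Ω.
I = 0.2560 A
0.2560 A × (1 mA / 0.001000 A) = 256.0 mA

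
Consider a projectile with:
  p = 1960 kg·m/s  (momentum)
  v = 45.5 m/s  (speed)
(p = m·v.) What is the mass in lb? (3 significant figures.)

95.0 lb

Rearranging: m = p/v.
p = 1960 kg·m/s; v = 45.5 m/s.
m = 43.08 kg
43.08 kg × (1 lb / 0.4536 kg) = 94.97 lb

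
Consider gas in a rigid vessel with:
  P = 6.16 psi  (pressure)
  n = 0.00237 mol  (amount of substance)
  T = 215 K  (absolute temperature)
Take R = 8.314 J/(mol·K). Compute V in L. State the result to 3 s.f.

From the ideal-gas law: V = nRT/P.
P = 6.16 psi = 42472 Pa; n = 0.00237 mol; T = 215 K; R = 8.314 J/(mol·K).
V = 9.975×10^-5 m³
9.975×10^-5 m³ × (1 L / 0.001000 m³) = 0.09975 L

0.0997 L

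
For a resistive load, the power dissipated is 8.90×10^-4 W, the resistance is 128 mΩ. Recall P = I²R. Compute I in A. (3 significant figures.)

0.0834 A

Solving P = I²R for I: I = √(P/R).
P = 8.90×10^-4 W; R = 128 mΩ = 0.1280 Ω.
I = 0.08339 A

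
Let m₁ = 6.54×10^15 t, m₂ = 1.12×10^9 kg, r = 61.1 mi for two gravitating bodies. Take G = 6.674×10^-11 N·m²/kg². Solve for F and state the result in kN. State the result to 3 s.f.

50600 kN

From Newton's law of gravitation: F = Gm₁m₂/r².
m₁ = 6.54×10^15 t = 6.540×10^18 kg; m₂ = 1.12×10^9 kg; r = 61.1 mi = 98331 m; G = 6.674×10^-11 N·m²/kg².
F = 5.056×10^7 N
5.056×10^7 N × (1 kN / 1000 N) = 50559 kN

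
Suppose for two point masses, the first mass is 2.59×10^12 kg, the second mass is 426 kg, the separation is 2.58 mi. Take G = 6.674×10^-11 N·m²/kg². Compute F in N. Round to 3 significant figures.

0.00427 N

From Newton's law of gravitation: F = Gm₁m₂/r².
m₁ = 2.59×10^12 kg; m₂ = 426 kg; r = 2.58 mi = 4152 m; G = 6.674×10^-11 N·m²/kg².
F = 0.004271 N  (the unit combination reduces to kg·m/s² = N)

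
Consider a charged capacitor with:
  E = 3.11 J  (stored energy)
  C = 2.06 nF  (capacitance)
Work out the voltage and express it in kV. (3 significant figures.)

54.9 kV

Rearranging: V = √(2E/C).
E = 3.11 J; C = 2.06 nF = 2.060×10^-9 F.
V = 54949 V
54949 V × (1 kV / 1000 V) = 54.95 kV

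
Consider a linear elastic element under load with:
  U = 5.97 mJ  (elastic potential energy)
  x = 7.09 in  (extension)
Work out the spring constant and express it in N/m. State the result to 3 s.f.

Solving U = ½k·x² for k: k = 2U/x².
U = 5.97 mJ = 0.005970 J; x = 7.09 in = 0.1801 m.
k = 0.3682 N/m

0.368 N/m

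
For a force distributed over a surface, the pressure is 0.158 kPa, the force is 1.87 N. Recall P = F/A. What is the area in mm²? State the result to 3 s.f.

11800 mm²

Rearranging: A = F/P.
P = 0.158 kPa = 158.0 Pa; F = 1.87 N.
A = 0.01184 m²
0.01184 m² × (1 mm² / 1.000×10^-6 m²) = 11835 mm²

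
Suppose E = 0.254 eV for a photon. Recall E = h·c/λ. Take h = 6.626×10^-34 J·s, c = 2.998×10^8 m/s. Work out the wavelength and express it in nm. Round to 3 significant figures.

Solving E = h·c/λ for λ: λ = hc/E.
E = 0.254 eV = 4.070×10^-20 J; h = 6.626×10^-34 J·s; c = 2.998×10^8 m/s.
λ = 4.881×10^-6 m
4.881×10^-6 m × (1 nm / 1.000×10^-9 m) = 4881 nm

4880 nm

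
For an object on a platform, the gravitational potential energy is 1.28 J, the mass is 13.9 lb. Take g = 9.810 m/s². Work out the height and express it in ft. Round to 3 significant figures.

0.0679 ft

Rearranging: h = PE/(m·g).
PE = 1.28 J; m = 13.9 lb = 6.305 kg; g = 9.810 m/s².
h = 0.02069 m
0.02069 m × (1 ft / 0.3048 m) = 0.06790 ft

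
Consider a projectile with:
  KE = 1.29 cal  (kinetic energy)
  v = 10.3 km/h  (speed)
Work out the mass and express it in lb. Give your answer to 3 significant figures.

2.91 lb

Rearranging KE = ½mv² for m: m = 2·KE/v².
KE = 1.29 cal = 5.397 J; v = 10.3 km/h = 2.861 m/s.
m = 1.319 kg
1.319 kg × (1 lb / 0.4536 kg) = 2.907 lb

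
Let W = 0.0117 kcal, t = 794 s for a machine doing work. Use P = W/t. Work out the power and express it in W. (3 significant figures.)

0.0617 W

P is given directly by: P = W/t.
W = 0.0117 kcal = 48.95 J; t = 794 s.
P = 0.06165 W  (the unit combination reduces to kg·m²/s³ = W)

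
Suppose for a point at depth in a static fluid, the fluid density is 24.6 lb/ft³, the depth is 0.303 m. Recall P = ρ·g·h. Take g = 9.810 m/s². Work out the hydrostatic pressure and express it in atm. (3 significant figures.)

0.0116 atm

Directly: P = ρgh.
ρ = 24.6 lb/ft³ = 394.1 kg/m³; h = 0.303 m; g = 9.810 m/s².
P = 1171 Pa  (the unit combination reduces to kg/(m·s²) = Pa)
1171 Pa × (1 atm / 1.013×10^5 Pa) = 0.01156 atm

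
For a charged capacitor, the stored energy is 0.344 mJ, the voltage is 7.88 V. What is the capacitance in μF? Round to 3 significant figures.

Rearranging E = ½C·V² for C: C = 2E/V².
E = 0.344 mJ = 3.440×10^-4 J; V = 7.88 V.
C = 1.108×10^-5 F
1.108×10^-5 F × (1 μF / 1.000×10^-6 F) = 11.08 μF

11.1 μF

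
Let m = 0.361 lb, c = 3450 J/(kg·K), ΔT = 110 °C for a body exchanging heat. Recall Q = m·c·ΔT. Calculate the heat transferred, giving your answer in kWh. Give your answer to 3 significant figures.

Directly: Q = mcΔT.
m = 0.361 lb = 0.1637 kg; c = 3450 J/(kg·K); ΔT = 110 °C = 110.0 K.
Q = 62142 J
62142 J × (1 kWh / 3.600×10^6 J) = 0.01726 kWh

0.0173 kWh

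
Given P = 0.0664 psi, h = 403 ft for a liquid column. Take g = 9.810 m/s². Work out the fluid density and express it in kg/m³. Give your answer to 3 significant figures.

0.380 kg/m³

Solving P = ρ·g·h for ρ: ρ = P/(g·h).
P = 0.0664 psi = 457.8 Pa; h = 403 ft = 122.8 m; g = 9.810 m/s².
ρ = 0.3799 kg/m³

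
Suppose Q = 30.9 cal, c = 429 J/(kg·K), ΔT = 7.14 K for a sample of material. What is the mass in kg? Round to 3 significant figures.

0.0422 kg

Solving Q = m·c·ΔT for m: m = Q/(c·ΔT).
Q = 30.9 cal = 129.3 J; c = 429 J/(kg·K); ΔT = 7.14 K.
m = 0.04221 kg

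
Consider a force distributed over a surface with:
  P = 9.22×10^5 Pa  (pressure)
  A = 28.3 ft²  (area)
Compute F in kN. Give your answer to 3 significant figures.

Rearranging: F = P·A.
P = 9.22×10^5 Pa; A = 28.3 ft² = 2.629 m².
F = 2.424×10^6 N  (the unit combination reduces to kg·m/s² = N)
2.424×10^6 N × (1 kN / 1000 N) = 2424 kN

2420 kN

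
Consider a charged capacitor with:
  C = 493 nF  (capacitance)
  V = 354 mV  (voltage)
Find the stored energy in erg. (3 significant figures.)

0.309 erg

E is given directly by: E = ½CV².
C = 493 nF = 4.930×10^-7 F; V = 354 mV = 0.3540 V.
E = 3.089×10^-8 J  (the unit combination reduces to kg·m²/s² = J)
3.089×10^-8 J × (1 erg / 1.000×10^-7 J) = 0.3089 erg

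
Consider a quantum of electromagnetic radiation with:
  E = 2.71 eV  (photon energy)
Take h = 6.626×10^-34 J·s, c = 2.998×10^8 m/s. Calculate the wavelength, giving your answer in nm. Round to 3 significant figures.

Solving E = h·c/λ for λ: λ = hc/E.
E = 2.71 eV = 4.342×10^-19 J; h = 6.626×10^-34 J·s; c = 2.998×10^8 m/s.
λ = 4.575×10^-7 m
4.575×10^-7 m × (1 nm / 1.000×10^-9 m) = 457.5 nm

458 nm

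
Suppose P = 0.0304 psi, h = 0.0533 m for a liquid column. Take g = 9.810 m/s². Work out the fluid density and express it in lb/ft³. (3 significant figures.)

Rearranging P = ρ·g·h for ρ: ρ = P/(g·h).
P = 0.0304 psi = 209.6 Pa; h = 0.0533 m; g = 9.810 m/s².
ρ = 400.9 kg/m³
400.9 kg/m³ × (1 lb/ft³ / 16.02 kg/m³) = 25.03 lb/ft³

25.0 lb/ft³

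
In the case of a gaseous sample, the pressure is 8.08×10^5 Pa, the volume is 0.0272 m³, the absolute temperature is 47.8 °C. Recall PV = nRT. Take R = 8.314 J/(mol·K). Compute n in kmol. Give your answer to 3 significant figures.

From the ideal-gas law: n = PV/(RT).
P = 8.08×10^5 Pa; V = 0.0272 m³; T = 47.8 °C = 320.9 K; R = 8.314 J/(mol·K).
n = 8.236 mol
8.236 mol × (1 kmol / 1000 mol) = 0.008236 kmol

0.00824 kmol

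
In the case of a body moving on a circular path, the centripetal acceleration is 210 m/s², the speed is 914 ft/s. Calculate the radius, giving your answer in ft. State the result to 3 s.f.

Rearranging: r = v²/a.
a = 210 m/s²; v = 914 ft/s = 278.6 m/s.
r = 369.6 m
369.6 m × (1 ft / 0.3048 m) = 1213 ft

1210 ft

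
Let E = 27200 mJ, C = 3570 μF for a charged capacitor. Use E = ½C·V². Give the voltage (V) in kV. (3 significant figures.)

0.123 kV

Rearranging: V = √(2E/C).
E = 27200 mJ = 27.20 J; C = 3570 μF = 0.003570 F.
V = 123.4 V
123.4 V × (1 kV / 1000 V) = 0.1234 kV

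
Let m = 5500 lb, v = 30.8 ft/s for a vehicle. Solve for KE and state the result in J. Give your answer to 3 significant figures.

1.10×10^5 J

KE is given directly by: KE = ½mv².
m = 5500 lb = 2495 kg; v = 30.8 ft/s = 9.388 m/s.
KE = 1.099×10^5 J  (the unit combination reduces to kg·m²/s² = J)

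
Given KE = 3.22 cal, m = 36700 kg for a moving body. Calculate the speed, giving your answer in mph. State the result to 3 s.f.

0.0606 mph

Solving KE = ½mv² for v: v = √(2·KE/m).
KE = 3.22 cal = 13.47 J; m = 36700 kg.
v = 0.02710 m/s
0.02710 m/s × (1 mph / 0.4470 m/s) = 0.06061 mph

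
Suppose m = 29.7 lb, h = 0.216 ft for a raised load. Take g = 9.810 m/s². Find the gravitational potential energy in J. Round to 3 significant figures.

Directly: PE = mgh.
m = 29.7 lb = 13.47 kg; h = 0.216 ft = 0.06584 m; g = 9.810 m/s².
PE = 8.701 J

8.70 J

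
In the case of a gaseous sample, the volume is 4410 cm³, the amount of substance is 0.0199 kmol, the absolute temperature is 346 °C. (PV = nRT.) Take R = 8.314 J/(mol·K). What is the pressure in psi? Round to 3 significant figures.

From the ideal-gas law: P = nRT/V.
V = 4410 cm³ = 0.004410 m³; n = 0.0199 kmol = 19.90 mol; T = 346 °C = 619.1 K; R = 8.314 J/(mol·K).
P = 2.323×10^7 Pa
2.323×10^7 Pa × (1 psi / 6895 Pa) = 3369 psi

3370 psi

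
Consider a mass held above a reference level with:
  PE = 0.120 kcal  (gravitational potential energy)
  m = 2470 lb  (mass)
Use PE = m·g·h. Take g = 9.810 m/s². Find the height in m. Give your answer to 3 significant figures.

0.0457 m

Rearranging: h = PE/(m·g).
PE = 0.120 kcal = 502.1 J; m = 2470 lb = 1120 kg; g = 9.810 m/s².
h = 0.04568 m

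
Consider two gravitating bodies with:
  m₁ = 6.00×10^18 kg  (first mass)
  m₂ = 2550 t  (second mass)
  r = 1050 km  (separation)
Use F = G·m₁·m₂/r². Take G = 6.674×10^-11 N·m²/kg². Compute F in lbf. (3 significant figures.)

F is given directly by: F = Gm₁m₂/r².
m₁ = 6.00×10^18 kg; m₂ = 2550 t = 2.550×10^6 kg; r = 1050 km = 1.050×10^6 m; G = 6.674×10^-11 N·m²/kg².
F = 926.2 N  (the unit combination reduces to kg·m/s² = N)
926.2 N × (1 lbf / 4.448 N) = 208.2 lbf

208 lbf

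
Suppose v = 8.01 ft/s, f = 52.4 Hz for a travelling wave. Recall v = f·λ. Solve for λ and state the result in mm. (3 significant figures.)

46.6 mm

Rearranging: λ = v/f.
v = 8.01 ft/s = 2.441 m/s; f = 52.4 Hz.
λ = 0.04659 m
0.04659 m × (1 mm / 0.001000 m) = 46.59 mm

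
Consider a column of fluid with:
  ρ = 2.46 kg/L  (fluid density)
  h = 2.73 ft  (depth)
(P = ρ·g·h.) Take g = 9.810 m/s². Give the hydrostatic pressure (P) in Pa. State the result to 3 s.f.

Directly: P = ρgh.
ρ = 2.46 kg/L = 2460 kg/m³; h = 2.73 ft = 0.8321 m; g = 9.810 m/s².
P = 20081 Pa  (the unit combination reduces to kg/(m·s²) = Pa)

20100 Pa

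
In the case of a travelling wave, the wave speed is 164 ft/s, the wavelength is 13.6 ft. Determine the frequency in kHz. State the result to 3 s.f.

0.0121 kHz

Rearranging v = f·λ for f: f = v/λ.
v = 164 ft/s = 49.99 m/s; λ = 13.6 ft = 4.145 m.
f = 12.06 Hz
12.06 Hz × (1 kHz / 1000 Hz) = 0.01206 kHz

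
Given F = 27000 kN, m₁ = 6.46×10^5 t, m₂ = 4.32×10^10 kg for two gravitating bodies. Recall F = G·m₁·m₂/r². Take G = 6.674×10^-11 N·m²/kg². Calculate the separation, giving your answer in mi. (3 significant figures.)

0.00516 mi

Rearranging F = G·m₁·m₂/r² for r: r = √(G·m₁m₂/F).
F = 27000 kN = 2.700×10^7 N; m₁ = 6.46×10^5 t = 6.460×10^8 kg; m₂ = 4.32×10^10 kg; G = 6.674×10^-11 N·m²/kg².
r = 8.306 m
8.306 m × (1 mi / 1609 m) = 0.005161 mi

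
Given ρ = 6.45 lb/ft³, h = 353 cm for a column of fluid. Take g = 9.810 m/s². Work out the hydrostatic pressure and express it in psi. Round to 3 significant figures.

Directly: P = ρgh.
ρ = 6.45 lb/ft³ = 103.3 kg/m³; h = 353 cm = 3.530 m; g = 9.810 m/s².
P = 3578 Pa  (the unit combination reduces to kg/(m·s²) = Pa)
3578 Pa × (1 psi / 6895 Pa) = 0.5189 psi

0.519 psi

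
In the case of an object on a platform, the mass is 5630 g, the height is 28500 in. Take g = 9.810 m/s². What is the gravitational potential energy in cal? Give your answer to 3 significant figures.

9560 cal

Directly: PE = mgh.
m = 5630 g = 5.630 kg; h = 28500 in = 723.9 m; g = 9.810 m/s².
PE = 39981 J
39981 J × (1 cal / 4.184 J) = 9556 cal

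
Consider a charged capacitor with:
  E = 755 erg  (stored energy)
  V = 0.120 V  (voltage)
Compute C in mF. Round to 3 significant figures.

Solving E = ½C·V² for C: C = 2E/V².
E = 755 erg = 7.550×10^-5 J; V = 0.120 V.
C = 0.01049 F
0.01049 F × (1 mF / 0.001000 F) = 10.49 mF

10.5 mF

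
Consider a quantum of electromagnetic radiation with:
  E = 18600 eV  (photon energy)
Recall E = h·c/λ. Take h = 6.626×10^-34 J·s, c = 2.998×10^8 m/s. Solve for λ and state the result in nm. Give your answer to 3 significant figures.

0.0667 nm

Solving E = h·c/λ for λ: λ = hc/E.
E = 18600 eV = 2.980×10^-15 J; h = 6.626×10^-34 J·s; c = 2.998×10^8 m/s.
λ = 6.666×10^-11 m
6.666×10^-11 m × (1 nm / 1.000×10^-9 m) = 0.06666 nm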